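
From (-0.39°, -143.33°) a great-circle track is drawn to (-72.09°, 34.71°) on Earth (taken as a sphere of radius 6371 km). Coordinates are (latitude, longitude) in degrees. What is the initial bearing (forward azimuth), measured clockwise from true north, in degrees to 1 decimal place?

179.4°

Δλ = 178.040° = 3.1074 rad.
y = sin Δλ · cos φ₂ = (0.0342)(0.3075) = 0.0105
x = cos φ₁ sin φ₂ − sin φ₁ cos φ₂ cos Δλ = (1.0000)(-0.9515) − (-0.0068)(0.3075)(-0.9994) = -0.9536
θ = atan2(y, x) = 179.37°, so the bearing is 179.4°.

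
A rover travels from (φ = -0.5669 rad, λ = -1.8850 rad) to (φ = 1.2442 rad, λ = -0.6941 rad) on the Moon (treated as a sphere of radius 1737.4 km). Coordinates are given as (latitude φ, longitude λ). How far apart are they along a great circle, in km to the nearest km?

With latitudes φ₁ = -32.481°, φ₂ = 71.287° and longitude difference Δλ = 68.234°:
cos c = sin φ₁ sin φ₂ + cos φ₁ cos φ₂ cos Δλ = (-0.5370)(0.9471) + (0.8436)(0.3208)(0.3708) = -0.40827,
so c = arccos(-0.40827) = 1.99136 rad.
Distance = R·c = 1737.4 × 1.9914 ≈ 3460 km.

3460 km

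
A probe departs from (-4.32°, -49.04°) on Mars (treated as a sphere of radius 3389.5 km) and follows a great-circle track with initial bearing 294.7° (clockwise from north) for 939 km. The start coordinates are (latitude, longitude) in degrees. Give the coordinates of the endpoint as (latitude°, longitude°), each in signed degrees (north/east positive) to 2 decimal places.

Angular distance δ = d/R = 939/3389.5 = 0.27703 rad; initial bearing θ = 5.1435 rad.
sin φ₂ = sin φ₁ cos δ + cos φ₁ sin δ cos θ = (-0.0753)(0.9619) + (0.9972)(0.2735)(0.4179) = 0.0415, so φ₂ = 2.38°.
Δλ = atan2(sin θ sin δ cos φ₁, cos δ − sin φ₁ sin φ₂) = atan2(-0.2478, 0.9650) = -14.400°.
λ₂ = -49.040° − 14.400° = -63.44°.

2.38°, -63.44°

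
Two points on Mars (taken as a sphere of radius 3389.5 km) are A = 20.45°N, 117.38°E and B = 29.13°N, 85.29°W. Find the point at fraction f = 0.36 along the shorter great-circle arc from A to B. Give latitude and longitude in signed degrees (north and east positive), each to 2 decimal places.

58.39°, 151.64°

The central angle between A and B is δ = 2.1959 rad.
With f = 0.36, the slerp weights are sin((1−f)δ)/sin δ = 1.2163 and sin(fδ)/sin δ = 0.8764.
Weighted sum of the unit vectors: (1.2163)·(-0.4309,0.8320,0.3494) + (0.8764)·(0.0717,-0.8706,0.4868) = (-0.4613, 0.2490, 0.8516).
Converting back: φ = atan2(z, √(x²+y²)) = 58.39°, λ = atan2(y, x) = 151.64°.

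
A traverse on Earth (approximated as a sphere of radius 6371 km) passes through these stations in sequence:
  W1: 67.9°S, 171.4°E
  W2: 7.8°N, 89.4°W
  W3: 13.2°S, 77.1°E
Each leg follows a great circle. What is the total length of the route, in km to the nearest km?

Leg W1→W2: central angle 1.7572 rad, distance 11195.2 km.
Leg W2→W3: central angle 2.8916 rad, distance 18422.3 km.
Total: 11195.2 + 18422.3 ≈ 29617 km.

29617 km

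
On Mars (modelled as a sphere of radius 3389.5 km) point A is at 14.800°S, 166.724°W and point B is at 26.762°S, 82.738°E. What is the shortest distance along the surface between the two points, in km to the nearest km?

5965 km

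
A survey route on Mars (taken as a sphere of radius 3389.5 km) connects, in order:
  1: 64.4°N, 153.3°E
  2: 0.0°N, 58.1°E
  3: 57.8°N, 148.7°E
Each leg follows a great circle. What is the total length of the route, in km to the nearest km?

Leg 1→2: central angle 1.6100 rad, distance 5457.0 km.
Leg 2→3: central angle 1.5764 rad, distance 5343.1 km.
Total: 5457.0 + 5343.1 ≈ 10800 km.

10800 km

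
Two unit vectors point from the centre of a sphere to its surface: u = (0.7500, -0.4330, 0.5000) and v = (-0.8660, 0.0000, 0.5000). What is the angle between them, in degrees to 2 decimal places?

u·v = -0.3995; |u| = 1.0000, |v| = 1.0000.
cos θ = (u·v)/(|u||v|) = -0.3995, so θ = 113.55°.

113.55°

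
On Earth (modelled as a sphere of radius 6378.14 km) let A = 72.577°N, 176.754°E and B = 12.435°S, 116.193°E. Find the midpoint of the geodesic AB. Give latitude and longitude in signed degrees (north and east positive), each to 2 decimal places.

32.64°, 129.26°

The central angle between A and B is δ = 1.6326 rad.
With f = 0.5, the slerp weights are sin((1−f)δ)/sin δ = 0.7300 and sin(fδ)/sin δ = 0.7300.
Weighted sum of the unit vectors: (0.7300)·(-0.2989,0.0170,0.9541) + (0.7300)·(-0.4310,0.8763,-0.2153) = (-0.5329, 0.6520, 0.5393).
Converting back: φ = atan2(z, √(x²+y²)) = 32.64°, λ = atan2(y, x) = 129.26°.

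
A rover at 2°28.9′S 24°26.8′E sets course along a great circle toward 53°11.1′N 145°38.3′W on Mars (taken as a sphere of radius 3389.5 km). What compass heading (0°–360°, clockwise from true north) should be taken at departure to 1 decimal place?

With φ₁ = -0.0433, φ₂ = 0.9283, Δλ = -2.9685 rad, the forward-azimuth formula gives
θ = atan2( sin Δλ cos φ₂ , cos φ₁ sin φ₂ − sin φ₁ cos φ₂ cos Δλ ) = atan2(-0.1032, 0.7743) = -7.59°.
Adding 360° brings this into [0°, 360°): 352.4°.

352.4°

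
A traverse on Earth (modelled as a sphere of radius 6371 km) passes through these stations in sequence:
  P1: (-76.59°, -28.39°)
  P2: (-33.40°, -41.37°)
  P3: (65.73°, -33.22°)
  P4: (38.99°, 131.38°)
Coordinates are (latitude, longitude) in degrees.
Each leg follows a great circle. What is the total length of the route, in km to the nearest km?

24189 km

Leg P1→P2: central angle 0.7610 rad, distance 4848.4 km.
Leg P2→P3: central angle 1.7337 rad, distance 11045.1 km.
Leg P3→P4: central angle 1.3020 rad, distance 8295.1 km.
Total: 4848.4 + 11045.1 + 8295.1 ≈ 24189 km.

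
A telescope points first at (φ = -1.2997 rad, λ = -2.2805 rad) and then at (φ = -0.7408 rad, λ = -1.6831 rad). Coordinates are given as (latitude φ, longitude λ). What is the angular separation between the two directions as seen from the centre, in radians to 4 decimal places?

0.6205 rad

With latitudes φ₁ = -74.467°, φ₂ = -42.445° and longitude difference Δλ = 34.228°:
cos c = sin φ₁ sin φ₂ + cos φ₁ cos φ₂ cos Δλ = (-0.9635)(-0.6749) + (0.2678)(0.7379)(0.8268) = 0.81361,
so c = arccos(0.81361) = 0.62046 rad.
So the angular separation is 0.6205 rad.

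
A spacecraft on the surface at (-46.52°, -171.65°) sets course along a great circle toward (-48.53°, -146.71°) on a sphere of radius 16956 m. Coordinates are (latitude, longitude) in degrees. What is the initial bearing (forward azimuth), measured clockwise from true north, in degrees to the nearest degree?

With φ₁ = -0.8119, φ₂ = -0.8470, Δλ = 0.4353 rad, the forward-azimuth formula gives
θ = atan2( sin Δλ cos φ₂ , cos φ₁ sin φ₂ − sin φ₁ cos φ₂ cos Δλ ) = atan2(0.2792, -0.0799) = 105.96°.
So the initial bearing is 106°.

106°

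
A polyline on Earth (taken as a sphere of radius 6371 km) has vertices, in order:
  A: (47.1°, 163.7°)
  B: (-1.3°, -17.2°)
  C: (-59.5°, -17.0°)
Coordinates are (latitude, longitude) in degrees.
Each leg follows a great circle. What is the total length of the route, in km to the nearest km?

21393 km

Leg A→B: central angle 2.3421 rad, distance 14921.6 km.
Leg B→C: central angle 1.0158 rad, distance 6471.6 km.
Total: 14921.6 + 6471.6 ≈ 21393 km.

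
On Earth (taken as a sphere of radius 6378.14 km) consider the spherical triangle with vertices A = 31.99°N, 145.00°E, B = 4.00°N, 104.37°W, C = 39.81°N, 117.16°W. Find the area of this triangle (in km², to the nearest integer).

16754925 km²

Side lengths (central angles): a = 0.6568, b = 1.3178, c = 1.8350 rad; semiperimeter s = 1.9048.
By l'Huilier's theorem, tan(E/4) = √[tan(s/2) tan((s−a)/2) tan((s−b)/2) tan((s−c)/2)], giving spherical excess E = 0.4119 rad.
Area = E·R² = 0.4119 × (6378.14)² ≈ 16754925 km².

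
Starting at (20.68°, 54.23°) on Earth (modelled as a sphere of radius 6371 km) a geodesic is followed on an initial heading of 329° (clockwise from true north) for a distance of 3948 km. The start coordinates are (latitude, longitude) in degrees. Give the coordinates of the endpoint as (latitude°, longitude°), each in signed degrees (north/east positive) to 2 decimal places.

48.87°, 27.18°

Angular distance δ = d/R = 3948/6371 = 0.61968 rad; initial bearing θ = 5.7421 rad.
sin φ₂ = sin φ₁ cos δ + cos φ₁ sin δ cos θ = (0.3531)(0.8141) + (0.9356)(0.5808)(0.8572) = 0.7532, so φ₂ = 48.87°.
Δλ = atan2(sin θ sin δ cos φ₁, cos δ − sin φ₁ sin φ₂) = atan2(-0.2798, 0.5481) = -27.050°.
λ₂ = 54.230° − 27.050° = 27.18°.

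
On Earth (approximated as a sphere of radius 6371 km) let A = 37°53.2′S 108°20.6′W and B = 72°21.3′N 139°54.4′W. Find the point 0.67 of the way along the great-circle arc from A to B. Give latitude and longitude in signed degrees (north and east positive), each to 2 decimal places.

Central angle δ = 1.9621 rad. Interpolating on the sphere with fraction f = 0.67:
P = [sin((1−f)δ)·A + sin(fδ)·B] / sin δ = 0.6525·A + 1.0464·B in Cartesian coordinates,
giving P = (-0.4047, -0.6931, 0.5965), i.e. latitude 36.62°, longitude -120.28°.

36.62°, -120.28°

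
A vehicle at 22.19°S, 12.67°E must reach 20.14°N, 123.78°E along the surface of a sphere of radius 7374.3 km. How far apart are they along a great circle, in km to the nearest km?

With latitudes φ₁ = -22.190°, φ₂ = 20.140° and longitude difference Δλ = 111.110°:
cos c = sin φ₁ sin φ₂ + cos φ₁ cos φ₂ cos Δλ = (-0.3777)(0.3443) + (0.9259)(0.9389)(-0.3602) = -0.44313,
so c = arccos(-0.44313) = 2.02989 rad.
Distance = R·c = 7374.3 × 2.0299 ≈ 14969 km.

14969 km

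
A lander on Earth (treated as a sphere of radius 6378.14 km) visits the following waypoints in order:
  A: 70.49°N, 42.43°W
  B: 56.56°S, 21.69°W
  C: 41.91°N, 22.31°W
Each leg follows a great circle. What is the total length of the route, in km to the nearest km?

Leg A→B: central angle 2.2325 rad, distance 14239.0 km.
Leg B→C: central angle 1.7186 rad, distance 10961.8 km.
Total: 14239.0 + 10961.8 ≈ 25201 km.

25201 km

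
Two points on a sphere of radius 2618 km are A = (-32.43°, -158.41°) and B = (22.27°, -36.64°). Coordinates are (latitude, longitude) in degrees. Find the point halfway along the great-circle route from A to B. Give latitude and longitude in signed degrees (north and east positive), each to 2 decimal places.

-10.32°, -92.81°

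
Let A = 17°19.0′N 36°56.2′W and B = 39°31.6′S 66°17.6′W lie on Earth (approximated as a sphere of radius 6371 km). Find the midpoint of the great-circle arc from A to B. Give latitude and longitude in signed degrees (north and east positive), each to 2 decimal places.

The central angle between A and B is δ = 1.1014 rad.
With f = 0.5, the slerp weights are sin((1−f)δ)/sin δ = 0.5867 and sin(fδ)/sin δ = 0.5867.
Weighted sum of the unit vectors: (0.5867)·(0.7631,-0.5737,0.2977) + (0.5867)·(0.3101,-0.7062,-0.6364) = (0.6297, -0.7510, -0.1988).
Converting back: φ = atan2(z, √(x²+y²)) = -11.47°, λ = atan2(y, x) = -50.02°.

-11.47°, -50.02°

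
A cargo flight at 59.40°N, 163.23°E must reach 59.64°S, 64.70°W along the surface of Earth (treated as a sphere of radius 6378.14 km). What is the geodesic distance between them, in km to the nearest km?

17390 km

In radians: φ₁ = 1.0367, φ₂ = -1.0409, Δλ = 132.070° = 2.3051 rad.
cos c = sin φ₁ sin φ₂ + cos φ₁ cos φ₂ cos Δλ = (0.8607)(-0.8629) + (0.5090)(0.5054)(-0.6700) = -0.91510,
so c = arccos(-0.91510) = 2.72654 rad.
Distance = R·c = 6378.14 × 2.7265 ≈ 17390 km.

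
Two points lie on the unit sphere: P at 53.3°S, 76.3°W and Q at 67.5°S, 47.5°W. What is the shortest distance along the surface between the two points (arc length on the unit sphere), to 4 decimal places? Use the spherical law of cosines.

0.3448

With latitudes φ₁ = -53.300°, φ₂ = -67.500° and longitude difference Δλ = 28.800°:
cos c = sin φ₁ sin φ₂ + cos φ₁ cos φ₂ cos Δλ = (-0.8018)(-0.9239) + (0.5976)(0.3827)(0.8763) = 0.94116,
so c = arccos(0.94116) = 0.34476 rad.
On the unit sphere the arc length equals the central angle: 0.3448.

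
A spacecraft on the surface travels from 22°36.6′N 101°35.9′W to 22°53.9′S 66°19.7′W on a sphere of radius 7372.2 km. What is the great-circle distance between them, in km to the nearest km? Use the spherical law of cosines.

Let φ₁ = 0.3946 rad, φ₂ = -0.3997 rad, and Δλ = 0.6156 rad.
cos c = sin φ₁ sin φ₂ + cos φ₁ cos φ₂ cos Δλ = (0.3845)(-0.3891) + (0.9231)(0.9212)(0.8164) = 0.54471,
so c = arccos(0.54471) = 0.99476 rad.
Distance = R·c = 7372.2 × 0.9948 ≈ 7334 km.

7334 km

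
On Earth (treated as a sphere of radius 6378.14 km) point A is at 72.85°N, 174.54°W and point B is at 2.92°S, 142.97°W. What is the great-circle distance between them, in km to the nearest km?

8720 km

Let φ₁ = 1.2715 rad, φ₂ = -0.0510 rad, and Δλ = 0.5510 rad.
Haversine: a = sin²(Δφ/2) + cos φ₁ cos φ₂ sin²(Δλ/2) = 0.3771 + (0.2949)(0.9987)(0.0740) = 0.39888.
Central angle c = 2·arcsin(√a) = 1.36716 rad.
Distance = R·c = 6378.14 × 1.3672 ≈ 8720 km.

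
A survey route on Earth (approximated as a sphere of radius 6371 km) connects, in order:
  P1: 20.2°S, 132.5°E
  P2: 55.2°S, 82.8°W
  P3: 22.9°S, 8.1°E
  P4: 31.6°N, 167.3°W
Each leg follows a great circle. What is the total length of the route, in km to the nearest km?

Leg P1→P2: central angle 1.7250 rad, distance 10990.0 km.
Leg P2→P3: central angle 1.2543 rad, distance 7990.9 km.
Leg P3→P4: central angle 2.9739 rad, distance 18946.5 km.
Total: 10990.0 + 7990.9 + 18946.5 ≈ 37927 km.

37927 km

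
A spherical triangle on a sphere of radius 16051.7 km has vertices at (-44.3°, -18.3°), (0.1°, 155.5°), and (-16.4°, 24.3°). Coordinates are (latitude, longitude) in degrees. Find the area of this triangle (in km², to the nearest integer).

480351654 km²

Side lengths (central angles): a = 2.2554, b = 0.7918, c = 2.3642 rad; semiperimeter s = 2.7057.
By l'Huilier's theorem, tan(E/4) = √[tan(s/2) tan((s−a)/2) tan((s−b)/2) tan((s−c)/2)], giving spherical excess E = 1.8643 rad.
Area = E·R² = 1.8643 × (16051.7)² ≈ 480351654 km².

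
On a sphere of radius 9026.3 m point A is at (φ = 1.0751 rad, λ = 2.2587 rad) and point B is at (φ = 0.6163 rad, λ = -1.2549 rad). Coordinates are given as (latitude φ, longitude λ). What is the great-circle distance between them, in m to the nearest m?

12848 m

Let φ₁ = 1.0751 rad, φ₂ = 0.6163 rad, and Δλ = 2.7696 rad.
cos c = sin φ₁ sin φ₂ + cos φ₁ cos φ₂ cos Δλ = (0.8796)(0.5780) + (0.4756)(0.8160)(-0.9316) = 0.14686,
so c = arccos(0.14686) = 1.42340 rad.
Distance = R·c = 9026.3 × 1.4234 ≈ 12848 m.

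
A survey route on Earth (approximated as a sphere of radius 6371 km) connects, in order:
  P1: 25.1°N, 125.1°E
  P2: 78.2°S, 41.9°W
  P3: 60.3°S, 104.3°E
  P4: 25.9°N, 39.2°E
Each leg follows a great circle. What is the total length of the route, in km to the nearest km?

Leg P1→P2: central angle 2.2089 rad, distance 14072.9 km.
Leg P2→P3: central angle 0.6981 rad, distance 4447.4 km.
Leg P3→P4: central angle 1.7638 rad, distance 11236.9 km.
Total: 14072.9 + 4447.4 + 11236.9 ≈ 29757 km.

29757 km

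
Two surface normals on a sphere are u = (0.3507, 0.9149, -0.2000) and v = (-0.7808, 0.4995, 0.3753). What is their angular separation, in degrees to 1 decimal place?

u·v = 0.1081; |u| = 1.0000, |v| = 1.0000.
cos θ = (u·v)/(|u||v|) = 0.1081, so θ = 83.8°.

83.8°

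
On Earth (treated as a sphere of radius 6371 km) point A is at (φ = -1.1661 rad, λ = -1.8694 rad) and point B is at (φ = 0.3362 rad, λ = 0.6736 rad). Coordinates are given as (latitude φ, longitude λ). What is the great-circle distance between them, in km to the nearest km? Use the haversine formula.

14190 km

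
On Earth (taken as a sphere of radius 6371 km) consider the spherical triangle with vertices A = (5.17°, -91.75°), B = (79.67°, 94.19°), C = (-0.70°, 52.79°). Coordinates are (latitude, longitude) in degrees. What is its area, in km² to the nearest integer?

97877006 km²

Side lengths (central angles): a = 1.4480, b = 2.5188, c = 1.6599 rad; semiperimeter s = 2.8133.
By l'Huilier's theorem, tan(E/4) = √[tan(s/2) tan((s−a)/2) tan((s−b)/2) tan((s−c)/2)], giving spherical excess E = 2.4114 rad.
Area = E·R² = 2.4114 × (6371)² ≈ 97877006 km².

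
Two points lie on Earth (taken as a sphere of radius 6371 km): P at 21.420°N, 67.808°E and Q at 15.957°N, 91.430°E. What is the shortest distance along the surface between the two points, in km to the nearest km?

2558 km

Let φ₁ = 0.3738 rad, φ₂ = 0.2785 rad, and Δλ = 0.4123 rad.
cos c = sin φ₁ sin φ₂ + cos φ₁ cos φ₂ cos Δλ = (0.3652)(0.2749) + (0.9309)(0.9615)(0.9162) = 0.92046,
so c = arccos(0.92046) = 0.40154 rad.
Distance = R·c = 6371 × 0.4015 ≈ 2558 km.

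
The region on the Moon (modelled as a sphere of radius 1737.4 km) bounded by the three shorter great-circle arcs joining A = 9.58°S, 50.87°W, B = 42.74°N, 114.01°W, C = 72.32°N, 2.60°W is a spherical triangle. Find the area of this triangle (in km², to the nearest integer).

2504903 km²

Side lengths (central angles): a = 0.9701, b = 1.5300, c = 1.3549 rad; semiperimeter s = 1.9275.
By l'Huilier's theorem, tan(E/4) = √[tan(s/2) tan((s−a)/2) tan((s−b)/2) tan((s−c)/2)], giving spherical excess E = 0.8298 rad.
Area = E·R² = 0.8298 × (1737.4)² ≈ 2504903 km².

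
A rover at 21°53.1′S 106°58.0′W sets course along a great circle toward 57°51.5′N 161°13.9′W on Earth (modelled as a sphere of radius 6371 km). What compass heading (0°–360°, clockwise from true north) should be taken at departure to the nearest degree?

With φ₁ = -0.3820, φ₂ = 1.0098, Δλ = -0.9471 rad, the forward-azimuth formula gives
θ = atan2( sin Δλ cos φ₂ , cos φ₁ sin φ₂ − sin φ₁ cos φ₂ cos Δλ ) = atan2(-0.4319, 0.9015) = -25.60°.
Adding 360° brings this into [0°, 360°): 334°.

334°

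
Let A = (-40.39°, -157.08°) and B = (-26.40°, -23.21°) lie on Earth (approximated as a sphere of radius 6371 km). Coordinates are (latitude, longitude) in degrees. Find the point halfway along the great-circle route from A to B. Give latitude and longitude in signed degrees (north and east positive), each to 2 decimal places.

-58.83°, -79.39°

Central angle δ = 1.7565 rad. Interpolating on the sphere with fraction f = 0.5:
P = [sin((1−f)δ)·A + sin(fδ)·B] / sin δ = 0.7831·A + 0.7831·B in Cartesian coordinates,
giving P = (0.0953, -0.5087, -0.8556), i.e. latitude -58.83°, longitude -79.39°.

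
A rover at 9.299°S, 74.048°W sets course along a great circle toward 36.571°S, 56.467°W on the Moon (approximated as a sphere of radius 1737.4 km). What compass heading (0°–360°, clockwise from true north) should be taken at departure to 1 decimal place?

With φ₁ = -0.1623, φ₂ = -0.6383, Δλ = 0.3068 rad, the forward-azimuth formula gives
θ = atan2( sin Δλ cos φ₂ , cos φ₁ sin φ₂ − sin φ₁ cos φ₂ cos Δλ ) = atan2(0.2426, -0.4643) = 152.41°.
So the initial bearing is 152.4°.

152.4°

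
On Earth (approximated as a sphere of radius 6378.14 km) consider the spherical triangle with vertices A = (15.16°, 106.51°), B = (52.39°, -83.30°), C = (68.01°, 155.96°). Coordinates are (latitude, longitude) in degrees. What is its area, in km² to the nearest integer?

8280199 km²

Side lengths (central angles): a = 0.9049, b = 1.0730, c = 1.9533 rad; semiperimeter s = 1.9656.
By l'Huilier's theorem, tan(E/4) = √[tan(s/2) tan((s−a)/2) tan((s−b)/2) tan((s−c)/2)], giving spherical excess E = 0.2035 rad.
Area = E·R² = 0.2035 × (6378.14)² ≈ 8280199 km².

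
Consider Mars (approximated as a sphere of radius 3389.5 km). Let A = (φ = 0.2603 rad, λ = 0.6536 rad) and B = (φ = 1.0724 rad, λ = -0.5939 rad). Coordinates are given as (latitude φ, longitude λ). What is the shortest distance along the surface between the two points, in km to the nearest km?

4029 km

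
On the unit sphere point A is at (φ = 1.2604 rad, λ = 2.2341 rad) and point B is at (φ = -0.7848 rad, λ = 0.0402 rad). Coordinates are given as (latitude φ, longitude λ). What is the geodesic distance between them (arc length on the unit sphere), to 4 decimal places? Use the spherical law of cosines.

2.4965

With latitudes φ₁ = 72.216°, φ₂ = -44.966° and longitude difference Δλ = -125.701°:
cos c = sin φ₁ sin φ₂ + cos φ₁ cos φ₂ cos Δλ = (0.9522)(-0.7067) + (0.3054)(0.7075)(-0.5836) = -0.79902,
so c = arccos(-0.79902) = 2.49647 rad.
On the unit sphere the arc length equals the central angle: 2.4965.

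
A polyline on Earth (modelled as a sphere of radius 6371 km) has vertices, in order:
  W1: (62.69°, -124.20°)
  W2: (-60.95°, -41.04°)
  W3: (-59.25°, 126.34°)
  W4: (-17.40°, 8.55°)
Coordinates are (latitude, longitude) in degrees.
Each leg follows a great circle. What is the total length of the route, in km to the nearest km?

31837 km

Leg W1→W2: central angle 2.4192 rad, distance 15412.7 km.
Leg W2→W3: central angle 1.0368 rad, distance 6605.2 km.
Leg W3→W4: central angle 1.5413 rad, distance 9819.4 km.
Total: 15412.7 + 6605.2 + 9819.4 ≈ 31837 km.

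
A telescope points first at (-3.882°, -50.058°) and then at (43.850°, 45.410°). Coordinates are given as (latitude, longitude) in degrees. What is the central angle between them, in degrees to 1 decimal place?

With latitudes φ₁ = -3.882°, φ₂ = 43.850° and longitude difference Δλ = 95.468°:
Haversine: a = sin²(Δφ/2) + cos φ₁ cos φ₂ sin²(Δλ/2) = 0.1637 + (0.9977)(0.7212)(0.5476) = 0.55773.
Central angle c = 2·arcsin(√a) = 1.68652 rad.
So the angular separation is 96.6°.

96.6°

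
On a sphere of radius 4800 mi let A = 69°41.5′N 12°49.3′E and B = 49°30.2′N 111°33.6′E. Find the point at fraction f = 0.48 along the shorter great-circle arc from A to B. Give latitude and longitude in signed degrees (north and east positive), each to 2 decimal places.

68.48°, 79.58°

Central angle δ = 0.8245 rad. Interpolating on the sphere with fraction f = 0.48:
P = [sin((1−f)δ)·A + sin(fδ)·B] / sin δ = 0.5662·A + 0.5251·B in Cartesian coordinates,
giving P = (0.0663, 0.3607, 0.9303), i.e. latitude 68.48°, longitude 79.58°.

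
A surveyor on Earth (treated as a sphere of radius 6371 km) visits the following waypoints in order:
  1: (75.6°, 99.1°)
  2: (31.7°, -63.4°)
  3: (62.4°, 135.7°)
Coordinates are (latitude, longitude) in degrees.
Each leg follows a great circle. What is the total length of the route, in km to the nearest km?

17431 km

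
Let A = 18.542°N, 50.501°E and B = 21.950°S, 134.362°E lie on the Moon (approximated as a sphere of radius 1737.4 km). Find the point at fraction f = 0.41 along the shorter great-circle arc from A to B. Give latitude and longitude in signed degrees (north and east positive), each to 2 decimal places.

The central angle between A and B is δ = 1.5956 rad.
With f = 0.41, the slerp weights are sin((1−f)δ)/sin δ = 0.8086 and sin(fδ)/sin δ = 0.6087.
Weighted sum of the unit vectors: (0.8086)·(0.6030,0.7316,0.3180) + (0.6087)·(-0.6485,0.6631,-0.3738) = (0.0929, 0.9952, 0.0296).
Converting back: φ = atan2(z, √(x²+y²)) = 1.70°, λ = atan2(y, x) = 84.67°.

1.70°, 84.67°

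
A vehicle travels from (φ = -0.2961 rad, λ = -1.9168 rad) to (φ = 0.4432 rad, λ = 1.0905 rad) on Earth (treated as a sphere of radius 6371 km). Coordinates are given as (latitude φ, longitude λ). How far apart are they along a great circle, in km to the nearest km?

With latitudes φ₁ = -16.965°, φ₂ = 25.393° and longitude difference Δλ = 172.306°:
Haversine: a = sin²(Δφ/2) + cos φ₁ cos φ₂ sin²(Δλ/2) = 0.1305 + (0.9565)(0.9034)(0.9955) = 0.99071.
Central angle c = 2·arcsin(√a) = 2.94853 rad.
Distance = R·c = 6371 × 2.9485 ≈ 18785 km.

18785 km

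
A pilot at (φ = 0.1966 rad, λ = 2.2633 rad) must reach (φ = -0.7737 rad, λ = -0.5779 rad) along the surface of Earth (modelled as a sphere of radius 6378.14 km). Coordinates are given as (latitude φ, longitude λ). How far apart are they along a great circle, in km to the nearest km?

Let φ₁ = 0.1966 rad, φ₂ = -0.7737 rad, and Δλ = -2.8412 rad.
Haversine: a = sin²(Δφ/2) + cos φ₁ cos φ₂ sin²(Δλ/2) = 0.2175 + (0.9807)(0.7153)(0.9776) = 0.90332.
Central angle c = 2·arcsin(√a) = 2.50923 rad.
Distance = R·c = 6378.14 × 2.5092 ≈ 16004 km.

16004 km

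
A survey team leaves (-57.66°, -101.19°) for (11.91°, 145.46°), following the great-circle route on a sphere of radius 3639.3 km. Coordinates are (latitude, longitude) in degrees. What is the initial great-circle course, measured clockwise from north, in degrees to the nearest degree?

With φ₁ = -1.0064, φ₂ = 0.2079, Δλ = -1.9783 rad, the forward-azimuth formula gives
θ = atan2( sin Δλ cos φ₂ , cos φ₁ sin φ₂ − sin φ₁ cos φ₂ cos Δλ ) = atan2(-0.8983, -0.2173) = -103.60°.
Adding 360° brings this into [0°, 360°): 256°.

256°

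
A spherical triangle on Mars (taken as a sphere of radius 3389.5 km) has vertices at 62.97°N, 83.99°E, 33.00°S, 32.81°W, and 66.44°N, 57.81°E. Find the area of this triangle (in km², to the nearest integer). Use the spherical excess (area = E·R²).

1592512 km²

Side lengths (central angles): a = 2.0977, b = 0.2027, c = 2.2876 rad; semiperimeter s = 2.2940.
By l'Huilier's theorem, tan(E/4) = √[tan(s/2) tan((s−a)/2) tan((s−b)/2) tan((s−c)/2)], giving spherical excess E = 0.1386 rad.
Area = E·R² = 0.1386 × (3389.5)² ≈ 1592512 km².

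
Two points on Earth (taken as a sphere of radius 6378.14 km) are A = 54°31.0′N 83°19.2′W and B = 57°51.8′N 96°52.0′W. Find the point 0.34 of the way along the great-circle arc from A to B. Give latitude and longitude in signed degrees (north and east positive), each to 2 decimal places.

55.82°, -87.66°

Central angle δ = 0.1436 rad. Interpolating on the sphere with fraction f = 0.34:
P = [sin((1−f)δ)·A + sin(fδ)·B] / sin δ = 0.6613·A + 0.3410·B in Cartesian coordinates,
giving P = (0.0230, -0.5614, 0.8273), i.e. latitude 55.82°, longitude -87.66°.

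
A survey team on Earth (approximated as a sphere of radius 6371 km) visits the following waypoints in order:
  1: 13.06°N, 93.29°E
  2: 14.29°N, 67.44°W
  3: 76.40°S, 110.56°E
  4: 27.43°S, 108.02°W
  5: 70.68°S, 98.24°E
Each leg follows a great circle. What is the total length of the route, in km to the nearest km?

Leg 1→2: central angle 2.5595 rad, distance 16306.7 km.
Leg 2→3: central angle 2.0574 rad, distance 13107.8 km.
Leg 3→4: central angle 1.2822 rad, distance 8169.0 km.
Leg 4→5: central angle 1.3986 rad, distance 8910.3 km.
Total: 16306.7 + 13107.8 + 8169.0 + 8910.3 ≈ 46494 km.

46494 km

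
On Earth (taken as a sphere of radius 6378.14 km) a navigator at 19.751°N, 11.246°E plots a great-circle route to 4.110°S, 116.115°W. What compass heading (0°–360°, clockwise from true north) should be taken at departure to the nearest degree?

280°

With φ₁ = 0.3447, φ₂ = -0.0717, Δλ = -2.2229 rad, the forward-azimuth formula gives
θ = atan2( sin Δλ cos φ₂ , cos φ₁ sin φ₂ − sin φ₁ cos φ₂ cos Δλ ) = atan2(-0.7928, 0.1371) = -80.19°.
Adding 360° brings this into [0°, 360°): 280°.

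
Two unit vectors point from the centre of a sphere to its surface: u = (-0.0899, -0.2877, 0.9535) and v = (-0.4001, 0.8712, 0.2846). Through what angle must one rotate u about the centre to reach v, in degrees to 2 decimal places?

u·v = 0.0567; |u| = 1.0000, |v| = 1.0000.
cos θ = (u·v)/(|u||v|) = 0.0567, so θ = 86.75°.

86.75°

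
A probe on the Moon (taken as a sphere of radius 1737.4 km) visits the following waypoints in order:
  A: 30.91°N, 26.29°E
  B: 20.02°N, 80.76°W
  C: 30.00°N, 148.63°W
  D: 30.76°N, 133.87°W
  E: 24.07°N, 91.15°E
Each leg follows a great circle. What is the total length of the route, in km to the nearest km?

Leg A→B: central angle 1.6313 rad, distance 2834.3 km.
Leg B→C: central angle 1.0728 rad, distance 1863.8 km.
Leg C→D: central angle 0.2225 rad, distance 386.5 km.
Leg D→E: central angle 1.9241 rad, distance 3342.9 km.
Total: 2834.3 + 1863.8 + 386.5 + 3342.9 ≈ 8428 km.

8428 km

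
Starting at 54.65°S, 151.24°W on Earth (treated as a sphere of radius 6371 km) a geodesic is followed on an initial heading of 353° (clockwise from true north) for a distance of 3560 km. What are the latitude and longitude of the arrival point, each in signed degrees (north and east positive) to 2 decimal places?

Angular distance δ = d/R = 3560/6371 = 0.55878 rad; initial bearing θ = 6.1610 rad.
sin φ₂ = sin φ₁ cos δ + cos φ₁ sin δ cos θ = (-0.8156)(0.8479) + (0.5786)(0.5302)(0.9925) = -0.3871, so φ₂ = -22.78°.
Δλ = atan2(sin θ sin δ cos φ₁, cos δ − sin φ₁ sin φ₂) = atan2(-0.0374, 0.5321) = -4.018°.
λ₂ = -151.240° − 4.018° = -155.26°.

-22.78°, -155.26°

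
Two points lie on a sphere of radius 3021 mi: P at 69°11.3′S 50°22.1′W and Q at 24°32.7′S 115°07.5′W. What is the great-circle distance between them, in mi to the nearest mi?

3072 mi

In radians: φ₁ = -1.2076, φ₂ = -0.4284, Δλ = -64.757° = -1.1302 rad.
cos c = sin φ₁ sin φ₂ + cos φ₁ cos φ₂ cos Δλ = (-0.9348)(-0.4154) + (0.3553)(0.9096)(0.4265) = 0.52613,
so c = arccos(0.52613) = 1.01675 rad.
Distance = R·c = 3021 × 1.0167 ≈ 3072 mi.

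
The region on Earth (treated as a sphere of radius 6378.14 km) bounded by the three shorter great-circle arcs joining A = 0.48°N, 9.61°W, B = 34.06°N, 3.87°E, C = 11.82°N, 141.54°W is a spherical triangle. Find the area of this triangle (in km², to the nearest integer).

51458314 km²

Side lengths (central angles): a = 2.1566, b = 2.2814, c = 0.6261 rad; semiperimeter s = 2.5321.
By l'Huilier's theorem, tan(E/4) = √[tan(s/2) tan((s−a)/2) tan((s−b)/2) tan((s−c)/2)], giving spherical excess E = 1.2649 rad.
Area = E·R² = 1.2649 × (6378.14)² ≈ 51458314 km².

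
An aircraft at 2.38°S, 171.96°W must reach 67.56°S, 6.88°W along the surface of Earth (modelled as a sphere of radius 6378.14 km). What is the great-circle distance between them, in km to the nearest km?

Let φ₁ = -0.0415 rad, φ₂ = -1.1791 rad, and Δλ = 2.8812 rad.
Haversine: a = sin²(Δφ/2) + cos φ₁ cos φ₂ sin²(Δλ/2) = 0.2901 + (0.9991)(0.3817)(0.9831) = 0.66507.
Central angle c = 2·arcsin(√a) = 1.90725 rad.
Distance = R·c = 6378.14 × 1.9073 ≈ 12165 km.

12165 km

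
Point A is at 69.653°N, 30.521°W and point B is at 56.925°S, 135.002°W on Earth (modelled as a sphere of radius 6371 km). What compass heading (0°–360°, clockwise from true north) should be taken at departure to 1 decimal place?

252.8°

With φ₁ = 1.2157, φ₂ = -0.9935, Δλ = -1.8235 rad, the forward-azimuth formula gives
θ = atan2( sin Δλ cos φ₂ , cos φ₁ sin φ₂ − sin φ₁ cos φ₂ cos Δλ ) = atan2(-0.5284, -0.1634) = -107.18°.
Adding 360° brings this into [0°, 360°): 252.8°.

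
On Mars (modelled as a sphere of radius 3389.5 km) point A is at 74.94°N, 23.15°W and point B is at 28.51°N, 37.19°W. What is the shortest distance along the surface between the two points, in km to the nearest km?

2778 km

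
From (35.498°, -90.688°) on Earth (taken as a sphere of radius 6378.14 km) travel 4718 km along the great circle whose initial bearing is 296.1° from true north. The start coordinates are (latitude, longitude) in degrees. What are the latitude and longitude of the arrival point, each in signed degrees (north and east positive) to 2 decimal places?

42.09°, -145.35°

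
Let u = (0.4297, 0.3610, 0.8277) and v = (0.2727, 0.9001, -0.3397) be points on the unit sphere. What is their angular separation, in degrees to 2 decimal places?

u·v = 0.1609; |u| = 1.0000, |v| = 1.0000.
cos θ = (u·v)/(|u||v|) = 0.1609, so θ = 80.74°.

80.74°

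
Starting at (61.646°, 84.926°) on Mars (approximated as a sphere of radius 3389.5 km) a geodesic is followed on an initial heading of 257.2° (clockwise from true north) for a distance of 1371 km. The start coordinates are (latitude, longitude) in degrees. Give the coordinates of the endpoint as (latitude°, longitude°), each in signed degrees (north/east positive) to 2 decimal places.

50.14°, 48.14°

Angular distance δ = d/R = 1371/3389.5 = 0.40448 rad; initial bearing θ = 4.4890 rad.
sin φ₂ = sin φ₁ cos δ + cos φ₁ sin δ cos θ = (0.8800)(0.9193) + (0.4749)(0.3935)(-0.2215) = 0.7676, so φ₂ = 50.14°.
Δλ = atan2(sin θ sin δ cos φ₁, cos δ − sin φ₁ sin φ₂) = atan2(-0.1823, 0.2438) = -36.782°.
λ₂ = 84.926° − 36.782° = 48.14°.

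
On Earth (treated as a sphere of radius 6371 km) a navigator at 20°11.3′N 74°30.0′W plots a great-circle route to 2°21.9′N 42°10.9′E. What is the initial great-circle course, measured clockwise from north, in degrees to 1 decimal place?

77.8°

Δλ = 116.682° = 2.0365 rad.
y = sin Δλ · cos φ₂ = (0.8935)(0.9991) = 0.8928
x = cos φ₁ sin φ₂ − sin φ₁ cos φ₂ cos Δλ = (0.9386)(0.0413) − (0.3451)(0.9991)(-0.4490) = 0.1936
θ = atan2(y, x) = 77.77°, so the bearing is 77.8°.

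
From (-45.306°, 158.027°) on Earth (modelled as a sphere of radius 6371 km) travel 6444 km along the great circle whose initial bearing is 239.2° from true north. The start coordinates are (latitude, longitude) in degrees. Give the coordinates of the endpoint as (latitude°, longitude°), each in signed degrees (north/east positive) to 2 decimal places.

Angular distance δ = d/R = 6444/6371 = 1.01146 rad; initial bearing θ = 4.1748 rad.
sin φ₂ = sin φ₁ cos δ + cos φ₁ sin δ cos θ = (-0.7109)(0.5306) + (0.7033)(0.8476)(-0.5120) = -0.6825, so φ₂ = -43.04°.
Δλ = atan2(sin θ sin δ cos φ₁, cos δ − sin φ₁ sin φ₂) = atan2(-0.5121, 0.0455) = -84.924°.
λ₂ = 158.027° − 84.924° = 73.10°.

-43.04°, 73.10°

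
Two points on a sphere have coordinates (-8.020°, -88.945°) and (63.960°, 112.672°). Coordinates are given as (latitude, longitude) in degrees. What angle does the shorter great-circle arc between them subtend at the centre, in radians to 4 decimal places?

2.1288 rad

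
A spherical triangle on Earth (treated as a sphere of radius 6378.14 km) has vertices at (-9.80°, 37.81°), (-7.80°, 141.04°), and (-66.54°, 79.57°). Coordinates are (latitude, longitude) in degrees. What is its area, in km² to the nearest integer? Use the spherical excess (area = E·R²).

Side lengths (central angles): a = 1.2526, b = 1.1054, c = 1.7725 rad; semiperimeter s = 2.0652.
By l'Huilier's theorem, tan(E/4) = √[tan(s/2) tan((s−a)/2) tan((s−b)/2) tan((s−c)/2)], giving spherical excess E = 0.9239 rad.
Area = E·R² = 0.9239 × (6378.14)² ≈ 37586035 km².

37586035 km²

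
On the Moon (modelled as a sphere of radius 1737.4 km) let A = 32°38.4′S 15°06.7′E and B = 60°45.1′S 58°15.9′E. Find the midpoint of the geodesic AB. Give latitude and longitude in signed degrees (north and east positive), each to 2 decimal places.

-48.61°, 30.69°

Central angle δ = 0.6908 rad. Interpolating on the sphere with fraction f = 0.5:
P = [sin((1−f)δ)·A + sin(fδ)·B] / sin δ = 0.5314·A + 0.5314·B in Cartesian coordinates,
giving P = (0.5686, 0.3375, -0.7502), i.e. latitude -48.61°, longitude 30.69°.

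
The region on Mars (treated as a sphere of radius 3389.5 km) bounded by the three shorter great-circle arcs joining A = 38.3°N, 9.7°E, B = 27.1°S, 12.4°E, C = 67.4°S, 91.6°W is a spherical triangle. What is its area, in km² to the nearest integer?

7334478 km²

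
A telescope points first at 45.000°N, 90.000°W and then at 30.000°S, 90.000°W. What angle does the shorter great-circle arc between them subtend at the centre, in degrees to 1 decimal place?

75.0°

Let φ₁ = 0.7854 rad, φ₂ = -0.5236 rad, and Δλ = 0.0000 rad.
cos c = sin φ₁ sin φ₂ + cos φ₁ cos φ₂ cos Δλ = (0.7071)(-0.5000) + (0.7071)(0.8660)(1.0000) = 0.25882,
so c = arccos(0.25882) = 1.30900 rad.
So the angular separation is 75.0°.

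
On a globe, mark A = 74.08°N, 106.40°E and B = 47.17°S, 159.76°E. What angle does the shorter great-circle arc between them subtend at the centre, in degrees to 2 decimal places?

With latitudes φ₁ = 74.080°, φ₂ = -47.170° and longitude difference Δλ = 53.360°:
cos c = sin φ₁ sin φ₂ + cos φ₁ cos φ₂ cos Δλ = (0.9616)(-0.7334) + (0.2743)(0.6798)(0.5968) = -0.59396,
so c = arccos(-0.59396) = 2.20677 rad.
So the angular separation is 126.44°.

126.44°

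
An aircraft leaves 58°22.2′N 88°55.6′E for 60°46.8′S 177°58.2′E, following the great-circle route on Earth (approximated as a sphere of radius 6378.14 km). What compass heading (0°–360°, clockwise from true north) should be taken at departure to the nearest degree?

With φ₁ = 1.0187, φ₂ = -1.0608, Δλ = 1.5541 rad, the forward-azimuth formula gives
θ = atan2( sin Δλ cos φ₂ , cos φ₁ sin φ₂ − sin φ₁ cos φ₂ cos Δλ ) = atan2(0.4881, -0.4646) = 133.59°.
So the initial bearing is 134°.

134°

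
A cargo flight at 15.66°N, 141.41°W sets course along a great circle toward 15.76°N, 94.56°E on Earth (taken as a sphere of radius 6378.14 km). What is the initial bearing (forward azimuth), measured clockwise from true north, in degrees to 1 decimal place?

With φ₁ = 0.2733, φ₂ = 0.2751, Δλ = -2.1647 rad, the forward-azimuth formula gives
θ = atan2( sin Δλ cos φ₂ , cos φ₁ sin φ₂ − sin φ₁ cos φ₂ cos Δλ ) = atan2(-0.7976, 0.4069) = -62.97°.
Adding 360° brings this into [0°, 360°): 297.0°.

297.0°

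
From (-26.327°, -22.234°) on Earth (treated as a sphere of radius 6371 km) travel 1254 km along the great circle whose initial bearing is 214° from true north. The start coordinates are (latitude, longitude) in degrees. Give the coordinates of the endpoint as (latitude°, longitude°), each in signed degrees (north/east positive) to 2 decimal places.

Angular distance δ = d/R = 1254/6371 = 0.19683 rad; initial bearing θ = 3.7350 rad.
sin φ₂ = sin φ₁ cos δ + cos φ₁ sin δ cos θ = (-0.4435)(0.9807) + (0.8963)(0.1956)(-0.8290) = -0.5802, so φ₂ = -35.47°.
Δλ = atan2(sin θ sin δ cos φ₁, cos δ − sin φ₁ sin φ₂) = atan2(-0.0980, 0.7234) = -7.716°.
λ₂ = -22.234° − 7.716° = -29.95°.

-35.47°, -29.95°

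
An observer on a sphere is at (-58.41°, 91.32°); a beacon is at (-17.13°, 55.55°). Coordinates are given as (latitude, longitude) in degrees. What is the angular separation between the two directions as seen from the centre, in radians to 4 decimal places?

0.8539 rad

Let φ₁ = -1.0194 rad, φ₂ = -0.2990 rad, and Δλ = -0.6243 rad.
cos c = sin φ₁ sin φ₂ + cos φ₁ cos φ₂ cos Δλ = (-0.8518)(-0.2945) + (0.5238)(0.9556)(0.8114) = 0.65707,
so c = arccos(0.65707) = 0.85388 rad.
So the angular separation is 0.8539 rad.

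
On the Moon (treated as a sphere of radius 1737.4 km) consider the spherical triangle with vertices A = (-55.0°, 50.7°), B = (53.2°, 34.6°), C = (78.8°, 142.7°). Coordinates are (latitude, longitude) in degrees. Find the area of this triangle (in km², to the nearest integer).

Side lengths (central angles): a = 0.7237, b = 2.5106, c = 1.9027 rad; semiperimeter s = 2.5685.
By l'Huilier's theorem, tan(E/4) = √[tan(s/2) tan((s−a)/2) tan((s−b)/2) tan((s−c)/2)], giving spherical excess E = 0.8348 rad.
Area = E·R² = 0.8348 × (1737.4)² ≈ 2519944 km².

2519944 km²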